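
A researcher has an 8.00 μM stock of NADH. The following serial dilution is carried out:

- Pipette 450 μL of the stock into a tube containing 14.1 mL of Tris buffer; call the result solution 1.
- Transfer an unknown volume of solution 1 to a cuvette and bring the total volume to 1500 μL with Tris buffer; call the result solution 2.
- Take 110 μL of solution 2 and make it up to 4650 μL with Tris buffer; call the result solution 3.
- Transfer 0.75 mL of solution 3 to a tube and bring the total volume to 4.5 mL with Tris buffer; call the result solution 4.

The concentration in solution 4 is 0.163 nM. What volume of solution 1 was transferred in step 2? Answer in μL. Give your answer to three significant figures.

Step 1: 450 μL + 14.1 mL = 14550 μL total → factor 14550/450 = 32.333
Step 2: v brought to 1500 μL → factor = 1500 μL/v
Step 3: 110 μL brought to 4650 μL → factor 4650/110 = 42.273
Step 4: 0.75 mL brought to 4.5 mL → factor 4.5/0.75 = 6
Product of known-step factors = 8200.9
Overall factor = 8.00 μM / (0.163 nM) = 49080
Step-2 factor = 49080 / 8200.9 = 5.9847
v = 1500 μL / 5.9847 = 251 μL

251 μL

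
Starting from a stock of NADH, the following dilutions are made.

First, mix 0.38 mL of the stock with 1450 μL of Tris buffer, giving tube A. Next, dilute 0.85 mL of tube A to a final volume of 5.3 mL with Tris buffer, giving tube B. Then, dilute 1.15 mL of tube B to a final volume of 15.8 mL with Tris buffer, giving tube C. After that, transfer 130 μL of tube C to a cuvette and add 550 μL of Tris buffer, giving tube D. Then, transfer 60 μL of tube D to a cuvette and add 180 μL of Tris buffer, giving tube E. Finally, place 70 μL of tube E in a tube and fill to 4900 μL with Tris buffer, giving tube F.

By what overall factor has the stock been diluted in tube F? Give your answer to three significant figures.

6.04 × 10^5

Step 1: 0.38 mL + 1450 μL = 1.83 mL total → factor 1.83/0.38 = 4.8158
Step 2: 0.85 mL brought to 5.3 mL → factor 5.3/0.85 = 6.2353
Step 3: 1.15 mL brought to 15.8 mL → factor 15.8/1.15 = 13.739
Step 4: 130 μL + 550 μL = 680 μL total → factor 680/130 = 5.2308
Step 5: 60 μL + 180 μL = 240 μL total → factor 240/60 = 4
Step 6: 70 μL brought to 4900 μL → factor 4900/70 = 70
Overall dilution factor = 4.8158 × 6.2353 × 13.739 × 5.2308 × 4 × 70 = 6.0424 × 10^5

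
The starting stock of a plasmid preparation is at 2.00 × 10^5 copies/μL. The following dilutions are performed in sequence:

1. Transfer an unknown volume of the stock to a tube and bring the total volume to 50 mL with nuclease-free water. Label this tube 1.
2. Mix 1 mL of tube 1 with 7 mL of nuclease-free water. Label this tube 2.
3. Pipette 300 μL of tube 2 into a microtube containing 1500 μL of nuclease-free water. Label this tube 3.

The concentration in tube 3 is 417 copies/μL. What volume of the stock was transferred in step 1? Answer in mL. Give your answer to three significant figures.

Step 1: v brought to 50 mL → factor = 50 mL/v
Step 2: 1 mL + 7 mL = 8 mL total → factor 8/1 = 8
Step 3: 300 μL + 1500 μL = 1800 μL total → factor 1800/300 = 6
Product of known-step factors = 48
Overall factor = 2.00 × 10^5 copies/μL / (417 copies/μL) = 479.62
Step-1 factor = 479.62 / 48 = 9.992
v = 50 mL / 9.992 = 5.00 mL

5.00 mL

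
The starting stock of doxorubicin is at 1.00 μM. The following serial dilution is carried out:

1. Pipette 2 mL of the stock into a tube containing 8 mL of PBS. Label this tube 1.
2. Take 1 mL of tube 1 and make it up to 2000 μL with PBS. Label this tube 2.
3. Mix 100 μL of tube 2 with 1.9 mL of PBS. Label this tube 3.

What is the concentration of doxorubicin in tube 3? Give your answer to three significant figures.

Step 1: 2 mL + 8 mL = 10 mL total → factor 10/2 = 5
Step 2: 1 mL brought to 2000 μL → factor 2/1 = 2
Step 3: 100 μL + 1.9 mL = 2000 μL total → factor 2000/100 = 20
Overall dilution factor = 5 × 2 × 20 = 200
Final = 1.00 μM / 200 = 0.00500 μM

0.00500 μM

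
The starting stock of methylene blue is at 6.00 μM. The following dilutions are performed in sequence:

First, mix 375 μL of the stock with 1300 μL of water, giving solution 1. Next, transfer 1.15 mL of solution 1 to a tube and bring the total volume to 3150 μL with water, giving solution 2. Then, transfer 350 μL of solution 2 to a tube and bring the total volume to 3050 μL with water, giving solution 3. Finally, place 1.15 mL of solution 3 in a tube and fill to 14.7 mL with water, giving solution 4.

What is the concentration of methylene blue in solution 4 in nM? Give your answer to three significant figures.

4.40 nM

Step 1: 375 μL + 1300 μL = 1675 μL total → factor 1675/375 = 4.4667
Step 2: 1.15 mL brought to 3150 μL → factor 3.15/1.15 = 2.7391
Step 3: 350 μL brought to 3050 μL → factor 3050/350 = 8.7143
Step 4: 1.15 mL brought to 14.7 mL → factor 14.7/1.15 = 12.783
Overall dilution factor = 4.4667 × 2.7391 × 8.7143 × 12.783 = 1362.8
Final = 6.00 μM / 1362.8 = 0.004403 μM = 4.40 nM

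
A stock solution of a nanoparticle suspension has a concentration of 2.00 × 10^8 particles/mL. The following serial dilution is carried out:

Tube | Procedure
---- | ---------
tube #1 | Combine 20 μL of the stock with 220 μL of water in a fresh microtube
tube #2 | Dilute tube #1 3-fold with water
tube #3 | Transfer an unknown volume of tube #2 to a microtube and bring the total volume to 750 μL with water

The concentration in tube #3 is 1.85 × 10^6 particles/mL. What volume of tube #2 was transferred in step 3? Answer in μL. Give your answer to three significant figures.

250 μL

Step 1: 20 μL + 220 μL = 240 μL total → factor 240/20 = 12
Step 2: 3-fold → factor 3
Step 3: v brought to 750 μL → factor = 750 μL/v
Product of known-step factors = 36
Overall factor = 2.00 × 10^8 particles/mL / (1.85 × 10^6 particles/mL) = 108.11
Step-3 factor = 108.11 / 36 = 3.003
v = 750 μL / 3.003 = 250 μL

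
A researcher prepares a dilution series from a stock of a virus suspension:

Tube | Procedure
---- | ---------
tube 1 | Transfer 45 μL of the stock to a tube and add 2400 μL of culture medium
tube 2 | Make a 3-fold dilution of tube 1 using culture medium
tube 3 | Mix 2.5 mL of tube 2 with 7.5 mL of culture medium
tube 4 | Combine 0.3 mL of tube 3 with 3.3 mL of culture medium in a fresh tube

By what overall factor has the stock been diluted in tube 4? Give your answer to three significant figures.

7.82 × 10^3

Step 1: 45 μL + 2400 μL = 2445 μL total → factor 2445/45 = 54.333
Step 2: 3-fold → factor 3
Step 3: 2.5 mL + 7.5 mL = 10 mL total → factor 10/2.5 = 4
Step 4: 0.3 mL + 3.3 mL = 3.6 mL total → factor 3.6/0.3 = 12
Overall dilution factor = 54.333 × 3 × 4 × 12 = 7824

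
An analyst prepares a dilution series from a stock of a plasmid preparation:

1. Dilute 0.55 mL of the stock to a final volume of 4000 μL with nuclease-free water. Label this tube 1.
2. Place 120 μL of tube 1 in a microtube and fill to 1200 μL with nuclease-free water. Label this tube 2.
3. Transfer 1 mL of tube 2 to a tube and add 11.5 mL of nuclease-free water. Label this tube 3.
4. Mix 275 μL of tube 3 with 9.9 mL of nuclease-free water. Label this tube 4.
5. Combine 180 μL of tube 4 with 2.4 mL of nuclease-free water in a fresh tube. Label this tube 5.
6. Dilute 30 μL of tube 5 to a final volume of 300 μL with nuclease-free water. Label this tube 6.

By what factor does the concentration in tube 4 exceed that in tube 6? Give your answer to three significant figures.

Step 1: 0.55 mL brought to 4000 μL → factor 4/0.55 = 7.2727
Step 2: 120 μL brought to 1200 μL → factor 1200/120 = 10
Step 3: 1 mL + 11.5 mL = 12.5 mL total → factor 12.5/1 = 12.5
Step 4: 275 μL + 9.9 mL = 10175 μL total → factor 10175/275 = 37
Step 5: 180 μL + 2.4 mL = 2580 μL total → factor 2580/180 = 14.333
Step 6: 30 μL brought to 300 μL → factor 300/30 = 10
Dilution factor to tube 4 = 33636; to tube 6 = 4.8212 × 10^6
[tube 4]/[tube 6] = (factor to tube 6)/(factor to tube 4) = 4.8212 × 10^6/33636 = 143

143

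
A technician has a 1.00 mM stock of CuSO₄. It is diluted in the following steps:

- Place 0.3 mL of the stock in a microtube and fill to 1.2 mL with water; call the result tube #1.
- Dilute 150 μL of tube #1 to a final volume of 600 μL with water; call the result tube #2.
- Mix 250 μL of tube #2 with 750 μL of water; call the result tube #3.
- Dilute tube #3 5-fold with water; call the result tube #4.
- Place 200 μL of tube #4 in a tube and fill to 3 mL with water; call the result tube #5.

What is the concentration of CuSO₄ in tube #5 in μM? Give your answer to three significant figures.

0.208 μM

Step 1: 0.3 mL brought to 1.2 mL → factor 1.2/0.3 = 4
Step 2: 150 μL brought to 600 μL → factor 600/150 = 4
Step 3: 250 μL + 750 μL = 1000 μL total → factor 1000/250 = 4
Step 4: 5-fold → factor 5
Step 5: 200 μL brought to 3 mL → factor 3000/200 = 15
Overall dilution factor = 4 × 4 × 4 × 5 × 15 = 4800
Final = 1.00 mM / 4800 = 0.0002083 mM = 0.208 μM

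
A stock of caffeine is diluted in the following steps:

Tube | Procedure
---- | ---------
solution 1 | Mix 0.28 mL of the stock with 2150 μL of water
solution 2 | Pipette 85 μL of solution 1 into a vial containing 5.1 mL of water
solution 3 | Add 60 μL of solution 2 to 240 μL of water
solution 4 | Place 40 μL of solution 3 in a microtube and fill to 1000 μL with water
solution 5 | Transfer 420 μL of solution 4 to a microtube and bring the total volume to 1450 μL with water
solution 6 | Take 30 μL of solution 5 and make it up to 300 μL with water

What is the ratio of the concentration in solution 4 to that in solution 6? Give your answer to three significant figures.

34.5

Step 1: 0.28 mL + 2150 μL = 2.43 mL total → factor 2.43/0.28 = 8.6786
Step 2: 85 μL + 5.1 mL = 5185 μL total → factor 5185/85 = 61
Step 3: 60 μL + 240 μL = 300 μL total → factor 300/60 = 5
Step 4: 40 μL brought to 1000 μL → factor 1000/40 = 25
Step 5: 420 μL brought to 1450 μL → factor 1450/420 = 3.4524
Step 6: 30 μL brought to 300 μL → factor 300/30 = 10
Dilution factor to solution 4 = 66174; to solution 6 = 2.2846 × 10^6
[solution 4]/[solution 6] = (factor to solution 6)/(factor to solution 4) = 2.2846 × 10^6/66174 = 34.5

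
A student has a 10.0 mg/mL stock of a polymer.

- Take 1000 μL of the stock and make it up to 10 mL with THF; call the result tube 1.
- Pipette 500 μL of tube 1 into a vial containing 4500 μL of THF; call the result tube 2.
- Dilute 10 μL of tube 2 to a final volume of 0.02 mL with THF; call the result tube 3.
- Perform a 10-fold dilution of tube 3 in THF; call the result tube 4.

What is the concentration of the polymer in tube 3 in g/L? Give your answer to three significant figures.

Step 1: 1000 μL brought to 10 mL → factor 10000/1000 = 10
Step 2: 500 μL + 4500 μL = 5000 μL total → factor 5000/500 = 10
Step 3: 10 μL brought to 0.02 mL → factor 20/10 = 2
Dilution factor through tube 3 = 10 × 10 × 2 = 200
[tube 3] = 10.0 mg/mL / 200 = 0.05000 mg/mL = 0.0500 g/L

0.0500 g/L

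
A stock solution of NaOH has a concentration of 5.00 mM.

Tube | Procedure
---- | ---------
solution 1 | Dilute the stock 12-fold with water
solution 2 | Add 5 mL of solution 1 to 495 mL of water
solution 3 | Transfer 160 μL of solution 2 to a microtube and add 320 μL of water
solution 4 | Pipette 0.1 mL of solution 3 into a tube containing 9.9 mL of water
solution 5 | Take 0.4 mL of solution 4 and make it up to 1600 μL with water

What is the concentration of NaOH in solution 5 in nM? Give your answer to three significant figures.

3.47 nM

Step 1: 12-fold → factor 12
Step 2: 5 mL + 495 mL = 500 mL total → factor 500/5 = 100
Step 3: 160 μL + 320 μL = 480 μL total → factor 480/160 = 3
Step 4: 0.1 mL + 9.9 mL = 10 mL total → factor 10/0.1 = 100
Step 5: 0.4 mL brought to 1600 μL → factor 1.6/0.4 = 4
Overall dilution factor = 12 × 100 × 3 × 100 × 4 = 1.44 × 10^6
Final = 5.00 mM / 1.44 × 10^6 = 3.472 × 10^-6 mM = 3.47 nM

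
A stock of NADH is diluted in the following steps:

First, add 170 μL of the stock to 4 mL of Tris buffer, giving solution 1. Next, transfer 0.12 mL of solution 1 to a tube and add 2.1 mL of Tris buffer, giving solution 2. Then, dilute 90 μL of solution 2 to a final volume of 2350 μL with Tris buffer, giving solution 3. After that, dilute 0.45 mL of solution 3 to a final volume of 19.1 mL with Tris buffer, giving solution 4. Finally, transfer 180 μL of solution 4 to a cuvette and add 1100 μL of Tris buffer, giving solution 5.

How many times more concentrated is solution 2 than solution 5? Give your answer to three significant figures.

Step 1: 170 μL + 4 mL = 4170 μL total → factor 4170/170 = 24.529
Step 2: 0.12 mL + 2.1 mL = 2.22 mL total → factor 2.22/0.12 = 18.5
Step 3: 90 μL brought to 2350 μL → factor 2350/90 = 26.111
Step 4: 0.45 mL brought to 19.1 mL → factor 19.1/0.45 = 42.444
Step 5: 180 μL + 1100 μL = 1280 μL total → factor 1280/180 = 7.1111
Dilution factor to solution 2 = 453.79; to solution 5 = 3.5764 × 10^6
[solution 2]/[solution 5] = (factor to solution 5)/(factor to solution 2) = 3.5764 × 10^6/453.79 = 7.88 × 10^3

7.88 × 10^3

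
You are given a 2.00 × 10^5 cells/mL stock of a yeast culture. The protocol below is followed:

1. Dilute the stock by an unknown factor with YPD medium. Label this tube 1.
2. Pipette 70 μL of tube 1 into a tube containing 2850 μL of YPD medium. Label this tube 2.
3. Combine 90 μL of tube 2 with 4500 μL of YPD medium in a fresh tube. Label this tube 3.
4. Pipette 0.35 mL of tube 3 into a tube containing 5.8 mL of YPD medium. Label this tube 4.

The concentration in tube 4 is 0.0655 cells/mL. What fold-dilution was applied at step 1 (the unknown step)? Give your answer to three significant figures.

81.7-fold

Step 1: unknown factor x
Step 2: 70 μL + 2850 μL = 2920 μL total → factor 2920/70 = 41.714
Step 3: 90 μL + 4500 μL = 4590 μL total → factor 4590/90 = 51
Step 4: 0.35 mL + 5.8 mL = 6.15 mL total → factor 6.15/0.35 = 17.571
Product of known-step factors = 37382
Overall factor = 2.00 × 10^5 cells/mL / (0.0655 cells/mL) = 3.0534 × 10^6
x = 3.0534 × 10^6 / 37382 = 81.7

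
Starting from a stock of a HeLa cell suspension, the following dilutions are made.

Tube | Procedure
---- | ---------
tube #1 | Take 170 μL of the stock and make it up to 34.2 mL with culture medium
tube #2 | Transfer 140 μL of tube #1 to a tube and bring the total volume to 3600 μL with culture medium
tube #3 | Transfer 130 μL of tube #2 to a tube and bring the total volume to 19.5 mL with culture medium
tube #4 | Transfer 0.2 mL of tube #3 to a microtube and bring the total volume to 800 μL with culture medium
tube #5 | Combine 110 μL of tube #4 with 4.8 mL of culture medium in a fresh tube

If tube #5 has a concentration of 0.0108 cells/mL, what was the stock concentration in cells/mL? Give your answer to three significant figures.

Step 1: 170 μL brought to 34.2 mL → factor 34200/170 = 201.18
Step 2: 140 μL brought to 3600 μL → factor 3600/140 = 25.714
Step 3: 130 μL brought to 19.5 mL → factor 19500/130 = 150
Step 4: 0.2 mL brought to 800 μL → factor 0.8/0.2 = 4
Step 5: 110 μL + 4.8 mL = 4910 μL total → factor 4910/110 = 44.636
Overall dilution factor = 201.18 × 25.714 × 150 × 4 × 44.636 = 1.3855 × 10^8
Stock = 0.0108 cells/mL × 1.3855 × 10^8 = 1.50 × 10^6 cells/mL

1.50 × 10^6 cells/mL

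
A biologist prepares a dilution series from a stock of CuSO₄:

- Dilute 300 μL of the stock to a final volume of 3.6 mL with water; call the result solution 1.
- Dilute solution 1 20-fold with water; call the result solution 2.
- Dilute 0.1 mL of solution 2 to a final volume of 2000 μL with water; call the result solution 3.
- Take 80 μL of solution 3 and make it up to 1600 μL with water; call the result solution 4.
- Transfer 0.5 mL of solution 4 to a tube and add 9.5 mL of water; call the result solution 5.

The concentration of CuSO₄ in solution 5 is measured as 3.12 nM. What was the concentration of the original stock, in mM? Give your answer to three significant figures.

5.99 mM

Step 1: 300 μL brought to 3.6 mL → factor 3600/300 = 12
Step 2: 20-fold → factor 20
Step 3: 0.1 mL brought to 2000 μL → factor 2/0.1 = 20
Step 4: 80 μL brought to 1600 μL → factor 1600/80 = 20
Step 5: 0.5 mL + 9.5 mL = 10 mL total → factor 10/0.5 = 20
Overall dilution factor = 12 × 20 × 20 × 20 × 20 = 1.92 × 10^6
Stock = 3.12 nM × 1.92 × 10^6 = 5.990 × 10^6 nM = 5.99 mM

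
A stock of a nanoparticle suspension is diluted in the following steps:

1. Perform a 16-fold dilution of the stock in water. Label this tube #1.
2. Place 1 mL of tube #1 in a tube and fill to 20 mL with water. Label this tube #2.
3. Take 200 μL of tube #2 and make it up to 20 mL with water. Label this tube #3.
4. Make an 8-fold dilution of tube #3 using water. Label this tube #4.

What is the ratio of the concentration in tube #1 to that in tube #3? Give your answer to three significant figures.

2.00 × 10^3

Step 1: 16-fold → factor 16
Step 2: 1 mL brought to 20 mL → factor 20/1 = 20
Step 3: 200 μL brought to 20 mL → factor 20000/200 = 100
Dilution factor to tube #1 = 16; to tube #3 = 32000
[tube #1]/[tube #3] = (factor to tube #3)/(factor to tube #1) = 32000/16 = 2.00 × 10^3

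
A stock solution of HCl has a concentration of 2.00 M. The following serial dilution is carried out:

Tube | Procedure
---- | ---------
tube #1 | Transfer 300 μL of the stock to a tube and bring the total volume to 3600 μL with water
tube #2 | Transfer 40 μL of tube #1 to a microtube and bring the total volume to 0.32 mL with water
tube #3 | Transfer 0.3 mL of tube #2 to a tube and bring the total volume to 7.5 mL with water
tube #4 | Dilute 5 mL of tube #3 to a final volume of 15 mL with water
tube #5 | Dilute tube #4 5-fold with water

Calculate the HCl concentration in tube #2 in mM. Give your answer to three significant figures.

Step 1: 300 μL brought to 3600 μL → factor 3600/300 = 12
Step 2: 40 μL brought to 0.32 mL → factor 320/40 = 8
Dilution factor through tube #2 = 12 × 8 = 96
[tube #2] = 2.00 M / 96 = 0.02083 M = 20.8 mM

20.8 mM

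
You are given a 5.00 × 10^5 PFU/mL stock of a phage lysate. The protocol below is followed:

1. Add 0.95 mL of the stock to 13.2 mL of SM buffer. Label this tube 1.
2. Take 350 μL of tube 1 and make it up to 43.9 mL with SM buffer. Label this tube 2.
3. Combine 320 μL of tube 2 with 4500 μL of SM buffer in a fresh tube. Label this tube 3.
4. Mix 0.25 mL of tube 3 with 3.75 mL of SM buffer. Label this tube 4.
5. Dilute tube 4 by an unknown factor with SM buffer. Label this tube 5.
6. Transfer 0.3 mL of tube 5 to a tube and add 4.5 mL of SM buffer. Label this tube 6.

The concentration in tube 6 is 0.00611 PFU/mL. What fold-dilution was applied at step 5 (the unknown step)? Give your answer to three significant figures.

Step 1: 0.95 mL + 13.2 mL = 14.15 mL total → factor 14.15/0.95 = 14.895
Step 2: 350 μL brought to 43.9 mL → factor 43900/350 = 125.43
Step 3: 320 μL + 4500 μL = 4820 μL total → factor 4820/320 = 15.062
Step 4: 0.25 mL + 3.75 mL = 4 mL total → factor 4/0.25 = 16
Step 5: unknown factor x
Step 6: 0.3 mL + 4.5 mL = 4.8 mL total → factor 4.8/0.3 = 16
Product of known-step factors = 7.2039 × 10^6
Overall factor = 5.00 × 10^5 PFU/mL / (0.00611 PFU/mL) = 8.1833 × 10^7
x = 8.1833 × 10^7 / 7.2039 × 10^6 = 11.4

11.4-fold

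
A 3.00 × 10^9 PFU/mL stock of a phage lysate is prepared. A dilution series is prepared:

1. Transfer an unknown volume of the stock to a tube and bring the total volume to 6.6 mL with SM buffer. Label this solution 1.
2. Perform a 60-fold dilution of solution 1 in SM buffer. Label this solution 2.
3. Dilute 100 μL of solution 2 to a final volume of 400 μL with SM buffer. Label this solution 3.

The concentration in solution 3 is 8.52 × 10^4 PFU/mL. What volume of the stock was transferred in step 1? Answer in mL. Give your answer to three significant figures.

0.0450 mL

Step 1: v brought to 6.6 mL → factor = 6.6 mL/v
Step 2: 60-fold → factor 60
Step 3: 100 μL brought to 400 μL → factor 400/100 = 4
Product of known-step factors = 240
Overall factor = 3.00 × 10^9 PFU/mL / (8.52 × 10^4 PFU/mL) = 35211
Step-1 factor = 35211 / 240 = 146.71
v = 6.6 mL / 146.71 = 0.0450 mL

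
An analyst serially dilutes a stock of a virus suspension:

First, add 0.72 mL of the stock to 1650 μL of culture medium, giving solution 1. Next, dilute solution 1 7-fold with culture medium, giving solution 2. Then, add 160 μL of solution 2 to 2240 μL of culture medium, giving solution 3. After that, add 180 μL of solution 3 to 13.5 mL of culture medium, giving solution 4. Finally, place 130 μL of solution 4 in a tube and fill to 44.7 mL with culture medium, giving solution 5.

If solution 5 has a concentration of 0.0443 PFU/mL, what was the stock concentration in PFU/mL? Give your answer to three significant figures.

4.00 × 10^5 PFU/mL

Step 1: 0.72 mL + 1650 μL = 2.37 mL total → factor 2.37/0.72 = 3.2917
Step 2: 7-fold → factor 7
Step 3: 160 μL + 2240 μL = 2400 μL total → factor 2400/160 = 15
Step 4: 180 μL + 13.5 mL = 13680 μL total → factor 13680/180 = 76
Step 5: 130 μL brought to 44.7 mL → factor 44700/130 = 343.85
Overall dilution factor = 3.2917 × 7 × 15 × 76 × 343.85 = 9.032 × 10^6
Stock = 0.0443 PFU/mL × 9.032 × 10^6 = 4.00 × 10^5 PFU/mL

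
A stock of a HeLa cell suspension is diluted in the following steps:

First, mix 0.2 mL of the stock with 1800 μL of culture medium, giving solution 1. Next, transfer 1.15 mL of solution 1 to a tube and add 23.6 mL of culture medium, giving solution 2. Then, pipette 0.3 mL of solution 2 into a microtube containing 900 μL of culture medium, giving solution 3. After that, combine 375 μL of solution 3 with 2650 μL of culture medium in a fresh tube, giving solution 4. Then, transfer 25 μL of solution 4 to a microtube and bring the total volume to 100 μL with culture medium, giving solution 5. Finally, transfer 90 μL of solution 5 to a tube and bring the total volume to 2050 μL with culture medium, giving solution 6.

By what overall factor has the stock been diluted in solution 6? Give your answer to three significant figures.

Step 1: 0.2 mL + 1800 μL = 2 mL total → factor 2/0.2 = 10
Step 2: 1.15 mL + 23.6 mL = 24.75 mL total → factor 24.75/1.15 = 21.522
Step 3: 0.3 mL + 900 μL = 1.2 mL total → factor 1.2/0.3 = 4
Step 4: 375 μL + 2650 μL = 3025 μL total → factor 3025/375 = 8.0667
Step 5: 25 μL brought to 100 μL → factor 100/25 = 4
Step 6: 90 μL brought to 2050 μL → factor 2050/90 = 22.778
Overall dilution factor = 10 × 21.522 × 4 × 8.0667 × 4 × 22.778 = 6.3271 × 10^5

6.33 × 10^5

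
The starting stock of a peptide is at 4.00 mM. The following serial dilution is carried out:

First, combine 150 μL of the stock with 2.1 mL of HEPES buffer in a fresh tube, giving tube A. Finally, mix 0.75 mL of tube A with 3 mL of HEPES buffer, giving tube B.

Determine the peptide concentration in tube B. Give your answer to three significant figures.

0.0533 mM

Step 1: 150 μL + 2.1 mL = 2250 μL total → factor 2250/150 = 15
Step 2: 0.75 mL + 3 mL = 3.75 mL total → factor 3.75/0.75 = 5
Overall dilution factor = 15 × 5 = 75
Final = 4.00 mM / 75 = 0.0533 mM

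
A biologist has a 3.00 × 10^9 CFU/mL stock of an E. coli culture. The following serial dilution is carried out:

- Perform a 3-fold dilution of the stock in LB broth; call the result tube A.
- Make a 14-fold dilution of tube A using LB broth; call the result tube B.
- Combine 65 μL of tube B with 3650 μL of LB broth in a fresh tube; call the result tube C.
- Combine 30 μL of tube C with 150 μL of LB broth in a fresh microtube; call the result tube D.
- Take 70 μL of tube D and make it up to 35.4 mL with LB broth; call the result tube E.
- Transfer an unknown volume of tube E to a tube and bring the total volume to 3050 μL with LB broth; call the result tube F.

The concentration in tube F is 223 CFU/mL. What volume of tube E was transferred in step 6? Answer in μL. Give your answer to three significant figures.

1.65 × 10^3 μL

Step 1: 3-fold → factor 3
Step 2: 14-fold → factor 14
Step 3: 65 μL + 3650 μL = 3715 μL total → factor 3715/65 = 57.154
Step 4: 30 μL + 150 μL = 180 μL total → factor 180/30 = 6
Step 5: 70 μL brought to 35.4 mL → factor 35400/70 = 505.71
Step 6: v brought to 3050 μL → factor = 3050 μL/v
Product of known-step factors = 7.2837 × 10^6
Overall factor = 3.00 × 10^9 CFU/mL / (223 CFU/mL) = 1.3453 × 10^7
Step-6 factor = 1.3453 × 10^7 / 7.2837 × 10^6 = 1.847
v = 3050 μL / 1.847 = 1.65 × 10^3 μL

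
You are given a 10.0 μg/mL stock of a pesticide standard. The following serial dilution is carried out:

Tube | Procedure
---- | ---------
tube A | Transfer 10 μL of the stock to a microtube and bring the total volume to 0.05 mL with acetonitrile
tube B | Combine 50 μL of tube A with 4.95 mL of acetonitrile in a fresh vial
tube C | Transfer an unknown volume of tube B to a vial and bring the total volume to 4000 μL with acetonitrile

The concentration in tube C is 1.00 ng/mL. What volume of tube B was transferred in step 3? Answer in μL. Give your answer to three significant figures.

Step 1: 10 μL brought to 0.05 mL → factor 50/10 = 5
Step 2: 50 μL + 4.95 mL = 5000 μL total → factor 5000/50 = 100
Step 3: v brought to 4000 μL → factor = 4000 μL/v
Product of known-step factors = 500
Overall factor = 10.0 μg/mL / (1.00 ng/mL) = 10000
Step-3 factor = 10000 / 500 = 20
v = 4000 μL / 20 = 200 μL

200 μL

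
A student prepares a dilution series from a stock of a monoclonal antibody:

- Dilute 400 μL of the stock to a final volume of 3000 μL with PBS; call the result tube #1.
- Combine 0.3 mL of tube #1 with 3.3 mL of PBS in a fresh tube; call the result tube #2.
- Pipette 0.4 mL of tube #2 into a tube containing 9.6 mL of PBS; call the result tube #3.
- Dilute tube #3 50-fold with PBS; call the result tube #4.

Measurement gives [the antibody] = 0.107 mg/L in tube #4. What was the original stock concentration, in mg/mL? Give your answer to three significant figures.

Step 1: 400 μL brought to 3000 μL → factor 3000/400 = 7.5
Step 2: 0.3 mL + 3.3 mL = 3.6 mL total → factor 3.6/0.3 = 12
Step 3: 0.4 mL + 9.6 mL = 10 mL total → factor 10/0.4 = 25
Step 4: 50-fold → factor 50
Overall dilution factor = 7.5 × 12 × 25 × 50 = 1.125 × 10^5
Stock = 0.107 mg/L × 1.125 × 10^5 = 1.204 × 10^4 mg/L = 12.0 mg/mL

12.0 mg/mL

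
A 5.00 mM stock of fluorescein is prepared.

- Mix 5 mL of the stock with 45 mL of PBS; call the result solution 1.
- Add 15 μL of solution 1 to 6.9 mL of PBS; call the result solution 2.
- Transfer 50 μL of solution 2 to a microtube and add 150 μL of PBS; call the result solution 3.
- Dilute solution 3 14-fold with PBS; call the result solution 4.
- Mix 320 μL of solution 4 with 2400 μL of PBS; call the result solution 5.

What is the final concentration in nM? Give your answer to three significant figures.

2.28 nM

Step 1: 5 mL + 45 mL = 50 mL total → factor 50/5 = 10
Step 2: 15 μL + 6.9 mL = 6915 μL total → factor 6915/15 = 461
Step 3: 50 μL + 150 μL = 200 μL total → factor 200/50 = 4
Step 4: 14-fold → factor 14
Step 5: 320 μL + 2400 μL = 2720 μL total → factor 2720/320 = 8.5
Overall dilution factor = 10 × 461 × 4 × 14 × 8.5 = 2.1944 × 10^6
Final = 5.00 mM / 2.1944 × 10^6 = 2.279 × 10^-6 mM = 2.28 nM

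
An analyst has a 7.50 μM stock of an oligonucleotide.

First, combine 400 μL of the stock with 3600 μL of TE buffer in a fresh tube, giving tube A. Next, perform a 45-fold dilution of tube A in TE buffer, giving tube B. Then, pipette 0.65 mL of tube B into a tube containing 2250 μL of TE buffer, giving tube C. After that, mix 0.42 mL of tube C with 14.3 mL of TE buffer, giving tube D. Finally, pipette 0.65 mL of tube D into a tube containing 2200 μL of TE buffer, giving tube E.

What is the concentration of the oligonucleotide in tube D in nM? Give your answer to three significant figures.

Step 1: 400 μL + 3600 μL = 4000 μL total → factor 4000/400 = 10
Step 2: 45-fold → factor 45
Step 3: 0.65 mL + 2250 μL = 2.9 mL total → factor 2.9/0.65 = 4.4615
Step 4: 0.42 mL + 14.3 mL = 14.72 mL total → factor 14.72/0.42 = 35.048
Dilution factor through tube D = 10 × 45 × 4.4615 × 35.048 = 70365
[tube D] = 7.50 μM / 70365 = 0.0001066 μM = 0.107 nM

0.107 nM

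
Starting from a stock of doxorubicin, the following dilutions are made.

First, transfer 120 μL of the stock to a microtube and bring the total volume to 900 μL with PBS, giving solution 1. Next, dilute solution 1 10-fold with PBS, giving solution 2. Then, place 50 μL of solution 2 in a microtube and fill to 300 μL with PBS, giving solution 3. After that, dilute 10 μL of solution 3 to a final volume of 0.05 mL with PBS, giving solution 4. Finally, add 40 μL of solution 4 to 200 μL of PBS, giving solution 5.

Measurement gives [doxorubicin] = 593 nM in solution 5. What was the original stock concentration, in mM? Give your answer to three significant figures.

8.01 mM

Step 1: 120 μL brought to 900 μL → factor 900/120 = 7.5
Step 2: 10-fold → factor 10
Step 3: 50 μL brought to 300 μL → factor 300/50 = 6
Step 4: 10 μL brought to 0.05 mL → factor 50/10 = 5
Step 5: 40 μL + 200 μL = 240 μL total → factor 240/40 = 6
Overall dilution factor = 7.5 × 10 × 6 × 5 × 6 = 13500
Stock = 593 nM × 13500 = 8.006 × 10^6 nM = 8.01 mM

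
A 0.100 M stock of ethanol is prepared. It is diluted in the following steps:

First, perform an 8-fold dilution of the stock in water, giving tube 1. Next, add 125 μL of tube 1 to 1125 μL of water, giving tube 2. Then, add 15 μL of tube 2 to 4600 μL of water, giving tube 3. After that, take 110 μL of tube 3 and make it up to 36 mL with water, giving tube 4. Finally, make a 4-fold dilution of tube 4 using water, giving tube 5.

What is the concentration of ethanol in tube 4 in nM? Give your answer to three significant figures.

Step 1: 8-fold → factor 8
Step 2: 125 μL + 1125 μL = 1250 μL total → factor 1250/125 = 10
Step 3: 15 μL + 4600 μL = 4615 μL total → factor 4615/15 = 307.67
Step 4: 110 μL brought to 36 mL → factor 36000/110 = 327.27
Dilution factor through tube 4 = 8 × 10 × 307.67 × 327.27 = 8.0553 × 10^6
[tube 4] = 0.100 M / 8.0553 × 10^6 = 1.241 × 10^-8 M = 12.4 nM

12.4 nM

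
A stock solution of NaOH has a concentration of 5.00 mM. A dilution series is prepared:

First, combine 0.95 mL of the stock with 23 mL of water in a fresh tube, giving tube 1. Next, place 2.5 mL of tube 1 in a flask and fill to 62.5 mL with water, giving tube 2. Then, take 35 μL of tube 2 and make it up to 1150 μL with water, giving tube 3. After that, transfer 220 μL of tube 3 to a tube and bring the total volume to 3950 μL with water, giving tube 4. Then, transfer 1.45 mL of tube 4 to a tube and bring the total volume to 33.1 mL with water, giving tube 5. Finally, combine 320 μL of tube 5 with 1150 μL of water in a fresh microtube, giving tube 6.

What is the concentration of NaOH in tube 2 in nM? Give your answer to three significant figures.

Step 1: 0.95 mL + 23 mL = 23.95 mL total → factor 23.95/0.95 = 25.211
Step 2: 2.5 mL brought to 62.5 mL → factor 62.5/2.5 = 25
Dilution factor through tube 2 = 25.211 × 25 = 630.26
[tube 2] = 5.00 mM / 630.26 = 0.007933 mM = 7.93 × 10^3 nM

7.93 × 10^3 nM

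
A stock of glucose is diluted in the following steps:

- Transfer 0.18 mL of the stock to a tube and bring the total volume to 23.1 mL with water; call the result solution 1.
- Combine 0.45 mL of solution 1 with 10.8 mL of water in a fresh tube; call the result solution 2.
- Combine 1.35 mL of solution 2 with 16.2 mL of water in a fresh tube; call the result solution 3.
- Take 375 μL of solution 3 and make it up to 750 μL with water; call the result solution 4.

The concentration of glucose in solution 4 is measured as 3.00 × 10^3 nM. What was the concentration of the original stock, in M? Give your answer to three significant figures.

0.250 M

Step 1: 0.18 mL brought to 23.1 mL → factor 23.1/0.18 = 128.33
Step 2: 0.45 mL + 10.8 mL = 11.25 mL total → factor 11.25/0.45 = 25
Step 3: 1.35 mL + 16.2 mL = 17.55 mL total → factor 17.55/1.35 = 13
Step 4: 375 μL brought to 750 μL → factor 750/375 = 2
Overall dilution factor = 128.33 × 25 × 13 × 2 = 83417
Stock = 3.00 × 10^3 nM × 83417 = 2.502 × 10^8 nM = 0.250 M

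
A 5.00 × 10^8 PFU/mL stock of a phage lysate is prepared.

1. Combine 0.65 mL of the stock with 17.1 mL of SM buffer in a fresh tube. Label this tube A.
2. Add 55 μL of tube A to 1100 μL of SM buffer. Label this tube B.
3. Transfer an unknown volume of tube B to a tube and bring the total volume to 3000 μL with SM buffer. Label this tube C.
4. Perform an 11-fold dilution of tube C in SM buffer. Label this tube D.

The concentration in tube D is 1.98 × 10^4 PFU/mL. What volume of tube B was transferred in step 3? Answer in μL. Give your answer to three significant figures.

Step 1: 0.65 mL + 17.1 mL = 17.75 mL total → factor 17.75/0.65 = 27.308
Step 2: 55 μL + 1100 μL = 1155 μL total → factor 1155/55 = 21
Step 3: v brought to 3000 μL → factor = 3000 μL/v
Step 4: 11-fold → factor 11
Product of known-step factors = 6308.1
Overall factor = 5.00 × 10^8 PFU/mL / (1.98 × 10^4 PFU/mL) = 25253
Step-3 factor = 25253 / 6308.1 = 4.0032
v = 3000 μL / 4.0032 = 749 μL

749 μL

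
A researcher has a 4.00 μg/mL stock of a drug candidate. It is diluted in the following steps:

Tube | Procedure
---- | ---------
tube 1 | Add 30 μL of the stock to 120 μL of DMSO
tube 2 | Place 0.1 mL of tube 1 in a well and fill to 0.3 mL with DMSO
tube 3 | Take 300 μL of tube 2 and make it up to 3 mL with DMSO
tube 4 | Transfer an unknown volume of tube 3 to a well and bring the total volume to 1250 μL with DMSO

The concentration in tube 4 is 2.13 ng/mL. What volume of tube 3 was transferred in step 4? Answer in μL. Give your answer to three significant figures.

99.8 μL

Step 1: 30 μL + 120 μL = 150 μL total → factor 150/30 = 5
Step 2: 0.1 mL brought to 0.3 mL → factor 0.3/0.1 = 3
Step 3: 300 μL brought to 3 mL → factor 3000/300 = 10
Step 4: v brought to 1250 μL → factor = 1250 μL/v
Product of known-step factors = 150
Overall factor = 4.00 μg/mL / (2.13 ng/mL) = 1877.9
Step-4 factor = 1877.9 / 150 = 12.52
v = 1250 μL / 12.52 = 99.8 μL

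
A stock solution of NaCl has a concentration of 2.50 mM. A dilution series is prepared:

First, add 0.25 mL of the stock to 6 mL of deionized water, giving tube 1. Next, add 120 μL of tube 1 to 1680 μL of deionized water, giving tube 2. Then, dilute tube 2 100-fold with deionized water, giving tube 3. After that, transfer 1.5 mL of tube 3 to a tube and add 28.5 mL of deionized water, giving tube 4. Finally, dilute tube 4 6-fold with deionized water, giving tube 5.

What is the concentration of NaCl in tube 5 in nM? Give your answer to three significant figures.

Step 1: 0.25 mL + 6 mL = 6.25 mL total → factor 6.25/0.25 = 25
Step 2: 120 μL + 1680 μL = 1800 μL total → factor 1800/120 = 15
Step 3: 100-fold → factor 100
Step 4: 1.5 mL + 28.5 mL = 30 mL total → factor 30/1.5 = 20
Step 5: 6-fold → factor 6
Overall dilution factor = 25 × 15 × 100 × 20 × 6 = 4.5 × 10^6
Final = 2.50 mM / 4.5 × 10^6 = 5.556 × 10^-7 mM = 0.556 nM

0.556 nM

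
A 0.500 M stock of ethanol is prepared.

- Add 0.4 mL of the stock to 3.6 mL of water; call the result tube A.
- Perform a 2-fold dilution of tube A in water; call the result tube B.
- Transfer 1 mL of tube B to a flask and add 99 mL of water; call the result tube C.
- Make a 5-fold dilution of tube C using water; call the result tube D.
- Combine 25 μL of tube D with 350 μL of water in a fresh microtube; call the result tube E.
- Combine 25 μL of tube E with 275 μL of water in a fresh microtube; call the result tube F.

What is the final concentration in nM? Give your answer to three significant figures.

Step 1: 0.4 mL + 3.6 mL = 4 mL total → factor 4/0.4 = 10
Step 2: 2-fold → factor 2
Step 3: 1 mL + 99 mL = 100 mL total → factor 100/1 = 100
Step 4: 5-fold → factor 5
Step 5: 25 μL + 350 μL = 375 μL total → factor 375/25 = 15
Step 6: 25 μL + 275 μL = 300 μL total → factor 300/25 = 12
Overall dilution factor = 10 × 2 × 100 × 5 × 15 × 12 = 1.8 × 10^6
Final = 0.500 M / 1.8 × 10^6 = 2.778 × 10^-7 M = 278 nM

278 nM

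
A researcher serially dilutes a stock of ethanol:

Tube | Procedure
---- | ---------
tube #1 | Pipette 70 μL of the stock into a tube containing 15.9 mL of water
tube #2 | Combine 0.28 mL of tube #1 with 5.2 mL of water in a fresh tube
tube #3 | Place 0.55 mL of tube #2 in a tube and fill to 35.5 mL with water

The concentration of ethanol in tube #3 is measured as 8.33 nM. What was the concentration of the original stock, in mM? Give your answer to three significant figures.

Step 1: 70 μL + 15.9 mL = 15970 μL total → factor 15970/70 = 228.14
Step 2: 0.28 mL + 5.2 mL = 5.48 mL total → factor 5.48/0.28 = 19.571
Step 3: 0.55 mL brought to 35.5 mL → factor 35.5/0.55 = 64.545
Overall dilution factor = 228.14 × 19.571 × 64.545 = 2.882 × 10^5
Stock = 8.33 nM × 2.882 × 10^5 = 2.401 × 10^6 nM = 2.40 mM

2.40 mM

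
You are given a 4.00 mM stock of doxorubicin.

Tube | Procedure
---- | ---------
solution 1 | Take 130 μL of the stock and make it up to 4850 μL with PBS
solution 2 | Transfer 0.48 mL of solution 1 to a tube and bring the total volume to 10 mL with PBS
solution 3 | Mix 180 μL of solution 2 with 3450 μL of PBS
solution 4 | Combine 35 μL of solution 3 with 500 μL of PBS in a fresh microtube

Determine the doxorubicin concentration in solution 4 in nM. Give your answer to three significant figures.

Step 1: 130 μL brought to 4850 μL → factor 4850/130 = 37.308
Step 2: 0.48 mL brought to 10 mL → factor 10/0.48 = 20.833
Step 3: 180 μL + 3450 μL = 3630 μL total → factor 3630/180 = 20.167
Step 4: 35 μL + 500 μL = 535 μL total → factor 535/35 = 15.286
Overall dilution factor = 37.308 × 20.833 × 20.167 × 15.286 = 2.3959 × 10^5
Final = 4.00 mM / 2.3959 × 10^5 = 1.669 × 10^-5 mM = 16.7 nM

16.7 nM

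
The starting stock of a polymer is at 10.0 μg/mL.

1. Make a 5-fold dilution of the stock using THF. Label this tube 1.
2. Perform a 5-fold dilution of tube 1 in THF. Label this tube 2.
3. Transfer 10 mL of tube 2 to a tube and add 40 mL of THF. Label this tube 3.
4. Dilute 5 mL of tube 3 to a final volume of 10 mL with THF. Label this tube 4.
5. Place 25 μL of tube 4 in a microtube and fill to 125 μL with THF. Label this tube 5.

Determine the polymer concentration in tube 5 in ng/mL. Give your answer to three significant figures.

Step 1: 5-fold → factor 5
Step 2: 5-fold → factor 5
Step 3: 10 mL + 40 mL = 50 mL total → factor 50/10 = 5
Step 4: 5 mL brought to 10 mL → factor 10/5 = 2
Step 5: 25 μL brought to 125 μL → factor 125/25 = 5
Overall dilution factor = 5 × 5 × 5 × 2 × 5 = 1250
Final = 10.0 μg/mL / 1250 = 0.008000 μg/mL = 8.00 ng/mL

8.00 ng/mL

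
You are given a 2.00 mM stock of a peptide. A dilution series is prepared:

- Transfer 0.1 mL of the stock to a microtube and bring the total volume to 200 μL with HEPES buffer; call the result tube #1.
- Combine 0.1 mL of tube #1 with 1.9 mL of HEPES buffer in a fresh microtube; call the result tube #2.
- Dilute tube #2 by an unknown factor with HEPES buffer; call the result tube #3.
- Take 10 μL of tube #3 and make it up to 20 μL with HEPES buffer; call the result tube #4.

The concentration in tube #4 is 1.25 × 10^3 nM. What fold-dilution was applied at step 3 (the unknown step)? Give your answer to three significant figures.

Step 1: 0.1 mL brought to 200 μL → factor 0.2/0.1 = 2
Step 2: 0.1 mL + 1.9 mL = 2 mL total → factor 2/0.1 = 20
Step 3: unknown factor x
Step 4: 10 μL brought to 20 μL → factor 20/10 = 2
Product of known-step factors = 80
Overall factor = 2.00 mM / (1.25 × 10^3 nM) = 1600
x = 1600 / 80 = 20.0

20.0-fold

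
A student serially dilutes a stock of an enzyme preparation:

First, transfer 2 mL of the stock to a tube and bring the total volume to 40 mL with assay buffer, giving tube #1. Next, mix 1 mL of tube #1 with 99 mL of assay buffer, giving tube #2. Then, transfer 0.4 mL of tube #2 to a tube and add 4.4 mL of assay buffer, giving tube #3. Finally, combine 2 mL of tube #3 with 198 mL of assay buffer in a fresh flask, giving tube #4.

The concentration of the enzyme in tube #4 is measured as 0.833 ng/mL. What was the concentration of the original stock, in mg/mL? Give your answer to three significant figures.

Step 1: 2 mL brought to 40 mL → factor 40/2 = 20
Step 2: 1 mL + 99 mL = 100 mL total → factor 100/1 = 100
Step 3: 0.4 mL + 4.4 mL = 4.8 mL total → factor 4.8/0.4 = 12
Step 4: 2 mL + 198 mL = 200 mL total → factor 200/2 = 100
Overall dilution factor = 20 × 100 × 12 × 100 = 2.4 × 10^6
Stock = 0.833 ng/mL × 2.4 × 10^6 = 1.999 × 10^6 ng/mL = 2.00 mg/mL

2.00 mg/mL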